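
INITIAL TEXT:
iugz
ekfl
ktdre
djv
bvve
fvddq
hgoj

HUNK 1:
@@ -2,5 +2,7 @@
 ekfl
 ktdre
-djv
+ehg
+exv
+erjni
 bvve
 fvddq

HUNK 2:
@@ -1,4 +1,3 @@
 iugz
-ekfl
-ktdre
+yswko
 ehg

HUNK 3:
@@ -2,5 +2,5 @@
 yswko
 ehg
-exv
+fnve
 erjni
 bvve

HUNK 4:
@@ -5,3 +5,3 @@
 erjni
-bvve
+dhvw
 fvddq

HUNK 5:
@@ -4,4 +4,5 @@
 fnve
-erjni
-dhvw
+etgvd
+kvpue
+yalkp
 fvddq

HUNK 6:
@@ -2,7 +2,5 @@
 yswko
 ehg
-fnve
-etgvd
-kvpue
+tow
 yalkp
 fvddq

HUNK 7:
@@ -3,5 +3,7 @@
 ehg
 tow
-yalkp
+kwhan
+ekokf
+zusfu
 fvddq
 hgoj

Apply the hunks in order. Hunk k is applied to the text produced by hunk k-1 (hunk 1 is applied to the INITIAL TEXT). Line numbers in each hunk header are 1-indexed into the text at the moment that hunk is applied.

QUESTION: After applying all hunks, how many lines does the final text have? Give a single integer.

Answer: 9

Derivation:
Hunk 1: at line 2 remove [djv] add [ehg,exv,erjni] -> 9 lines: iugz ekfl ktdre ehg exv erjni bvve fvddq hgoj
Hunk 2: at line 1 remove [ekfl,ktdre] add [yswko] -> 8 lines: iugz yswko ehg exv erjni bvve fvddq hgoj
Hunk 3: at line 2 remove [exv] add [fnve] -> 8 lines: iugz yswko ehg fnve erjni bvve fvddq hgoj
Hunk 4: at line 5 remove [bvve] add [dhvw] -> 8 lines: iugz yswko ehg fnve erjni dhvw fvddq hgoj
Hunk 5: at line 4 remove [erjni,dhvw] add [etgvd,kvpue,yalkp] -> 9 lines: iugz yswko ehg fnve etgvd kvpue yalkp fvddq hgoj
Hunk 6: at line 2 remove [fnve,etgvd,kvpue] add [tow] -> 7 lines: iugz yswko ehg tow yalkp fvddq hgoj
Hunk 7: at line 3 remove [yalkp] add [kwhan,ekokf,zusfu] -> 9 lines: iugz yswko ehg tow kwhan ekokf zusfu fvddq hgoj
Final line count: 9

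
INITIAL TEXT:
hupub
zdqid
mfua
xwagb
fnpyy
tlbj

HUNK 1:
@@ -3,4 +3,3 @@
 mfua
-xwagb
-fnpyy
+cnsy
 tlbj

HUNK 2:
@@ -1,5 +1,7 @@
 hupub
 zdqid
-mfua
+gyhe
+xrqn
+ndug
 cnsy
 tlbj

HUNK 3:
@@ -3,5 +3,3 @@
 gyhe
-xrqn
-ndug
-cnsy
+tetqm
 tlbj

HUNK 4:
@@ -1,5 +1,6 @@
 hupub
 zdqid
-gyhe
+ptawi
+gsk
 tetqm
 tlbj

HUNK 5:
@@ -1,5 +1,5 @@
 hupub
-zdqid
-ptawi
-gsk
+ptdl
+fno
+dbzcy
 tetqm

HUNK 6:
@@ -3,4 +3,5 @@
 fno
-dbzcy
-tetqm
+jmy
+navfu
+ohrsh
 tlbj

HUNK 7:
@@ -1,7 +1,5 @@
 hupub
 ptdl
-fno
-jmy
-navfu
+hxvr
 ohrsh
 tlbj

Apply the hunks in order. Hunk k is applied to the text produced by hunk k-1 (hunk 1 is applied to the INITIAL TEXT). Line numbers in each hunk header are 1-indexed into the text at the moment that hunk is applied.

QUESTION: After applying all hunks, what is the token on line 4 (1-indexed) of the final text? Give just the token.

Hunk 1: at line 3 remove [xwagb,fnpyy] add [cnsy] -> 5 lines: hupub zdqid mfua cnsy tlbj
Hunk 2: at line 1 remove [mfua] add [gyhe,xrqn,ndug] -> 7 lines: hupub zdqid gyhe xrqn ndug cnsy tlbj
Hunk 3: at line 3 remove [xrqn,ndug,cnsy] add [tetqm] -> 5 lines: hupub zdqid gyhe tetqm tlbj
Hunk 4: at line 1 remove [gyhe] add [ptawi,gsk] -> 6 lines: hupub zdqid ptawi gsk tetqm tlbj
Hunk 5: at line 1 remove [zdqid,ptawi,gsk] add [ptdl,fno,dbzcy] -> 6 lines: hupub ptdl fno dbzcy tetqm tlbj
Hunk 6: at line 3 remove [dbzcy,tetqm] add [jmy,navfu,ohrsh] -> 7 lines: hupub ptdl fno jmy navfu ohrsh tlbj
Hunk 7: at line 1 remove [fno,jmy,navfu] add [hxvr] -> 5 lines: hupub ptdl hxvr ohrsh tlbj
Final line 4: ohrsh

Answer: ohrsh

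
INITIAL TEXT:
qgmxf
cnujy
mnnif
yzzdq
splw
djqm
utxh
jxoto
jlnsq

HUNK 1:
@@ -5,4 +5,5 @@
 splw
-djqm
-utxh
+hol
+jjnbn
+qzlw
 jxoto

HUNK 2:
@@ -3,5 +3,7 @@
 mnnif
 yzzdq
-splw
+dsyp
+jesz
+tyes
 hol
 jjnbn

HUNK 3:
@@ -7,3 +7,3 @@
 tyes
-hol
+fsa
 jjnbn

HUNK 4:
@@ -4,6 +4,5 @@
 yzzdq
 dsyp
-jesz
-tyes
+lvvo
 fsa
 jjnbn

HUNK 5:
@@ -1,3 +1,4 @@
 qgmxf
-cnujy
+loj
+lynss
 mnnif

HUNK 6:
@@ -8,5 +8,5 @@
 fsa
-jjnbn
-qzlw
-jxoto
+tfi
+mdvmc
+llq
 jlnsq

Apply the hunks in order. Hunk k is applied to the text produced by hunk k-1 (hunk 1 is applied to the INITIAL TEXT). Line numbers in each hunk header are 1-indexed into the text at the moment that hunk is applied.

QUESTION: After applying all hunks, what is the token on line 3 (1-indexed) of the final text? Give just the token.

Answer: lynss

Derivation:
Hunk 1: at line 5 remove [djqm,utxh] add [hol,jjnbn,qzlw] -> 10 lines: qgmxf cnujy mnnif yzzdq splw hol jjnbn qzlw jxoto jlnsq
Hunk 2: at line 3 remove [splw] add [dsyp,jesz,tyes] -> 12 lines: qgmxf cnujy mnnif yzzdq dsyp jesz tyes hol jjnbn qzlw jxoto jlnsq
Hunk 3: at line 7 remove [hol] add [fsa] -> 12 lines: qgmxf cnujy mnnif yzzdq dsyp jesz tyes fsa jjnbn qzlw jxoto jlnsq
Hunk 4: at line 4 remove [jesz,tyes] add [lvvo] -> 11 lines: qgmxf cnujy mnnif yzzdq dsyp lvvo fsa jjnbn qzlw jxoto jlnsq
Hunk 5: at line 1 remove [cnujy] add [loj,lynss] -> 12 lines: qgmxf loj lynss mnnif yzzdq dsyp lvvo fsa jjnbn qzlw jxoto jlnsq
Hunk 6: at line 8 remove [jjnbn,qzlw,jxoto] add [tfi,mdvmc,llq] -> 12 lines: qgmxf loj lynss mnnif yzzdq dsyp lvvo fsa tfi mdvmc llq jlnsq
Final line 3: lynss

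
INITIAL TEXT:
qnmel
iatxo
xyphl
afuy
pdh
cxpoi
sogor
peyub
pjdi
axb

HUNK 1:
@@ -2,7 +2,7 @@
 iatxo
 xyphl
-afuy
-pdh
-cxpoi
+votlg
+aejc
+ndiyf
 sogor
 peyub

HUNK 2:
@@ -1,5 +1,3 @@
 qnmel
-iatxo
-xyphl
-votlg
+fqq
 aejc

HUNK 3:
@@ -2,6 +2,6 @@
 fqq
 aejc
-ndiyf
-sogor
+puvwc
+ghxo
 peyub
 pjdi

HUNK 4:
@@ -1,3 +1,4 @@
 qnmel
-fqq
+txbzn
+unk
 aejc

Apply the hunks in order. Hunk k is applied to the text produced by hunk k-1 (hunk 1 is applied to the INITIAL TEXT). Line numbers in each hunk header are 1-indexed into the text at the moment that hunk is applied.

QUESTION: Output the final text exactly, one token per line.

Hunk 1: at line 2 remove [afuy,pdh,cxpoi] add [votlg,aejc,ndiyf] -> 10 lines: qnmel iatxo xyphl votlg aejc ndiyf sogor peyub pjdi axb
Hunk 2: at line 1 remove [iatxo,xyphl,votlg] add [fqq] -> 8 lines: qnmel fqq aejc ndiyf sogor peyub pjdi axb
Hunk 3: at line 2 remove [ndiyf,sogor] add [puvwc,ghxo] -> 8 lines: qnmel fqq aejc puvwc ghxo peyub pjdi axb
Hunk 4: at line 1 remove [fqq] add [txbzn,unk] -> 9 lines: qnmel txbzn unk aejc puvwc ghxo peyub pjdi axb

Answer: qnmel
txbzn
unk
aejc
puvwc
ghxo
peyub
pjdi
axb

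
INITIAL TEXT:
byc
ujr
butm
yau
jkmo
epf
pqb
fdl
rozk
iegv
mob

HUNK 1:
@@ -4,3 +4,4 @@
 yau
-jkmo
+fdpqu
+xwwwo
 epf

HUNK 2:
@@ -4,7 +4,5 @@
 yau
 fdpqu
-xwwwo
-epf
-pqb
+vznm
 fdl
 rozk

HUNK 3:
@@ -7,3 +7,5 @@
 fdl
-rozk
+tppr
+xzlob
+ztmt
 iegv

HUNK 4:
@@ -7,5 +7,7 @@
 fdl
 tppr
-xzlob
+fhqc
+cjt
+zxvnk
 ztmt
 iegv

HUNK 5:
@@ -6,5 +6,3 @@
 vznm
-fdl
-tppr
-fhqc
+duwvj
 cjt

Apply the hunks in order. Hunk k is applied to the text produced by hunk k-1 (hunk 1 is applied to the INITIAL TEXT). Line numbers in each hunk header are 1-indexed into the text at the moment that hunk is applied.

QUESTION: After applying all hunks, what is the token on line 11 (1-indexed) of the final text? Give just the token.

Answer: iegv

Derivation:
Hunk 1: at line 4 remove [jkmo] add [fdpqu,xwwwo] -> 12 lines: byc ujr butm yau fdpqu xwwwo epf pqb fdl rozk iegv mob
Hunk 2: at line 4 remove [xwwwo,epf,pqb] add [vznm] -> 10 lines: byc ujr butm yau fdpqu vznm fdl rozk iegv mob
Hunk 3: at line 7 remove [rozk] add [tppr,xzlob,ztmt] -> 12 lines: byc ujr butm yau fdpqu vznm fdl tppr xzlob ztmt iegv mob
Hunk 4: at line 7 remove [xzlob] add [fhqc,cjt,zxvnk] -> 14 lines: byc ujr butm yau fdpqu vznm fdl tppr fhqc cjt zxvnk ztmt iegv mob
Hunk 5: at line 6 remove [fdl,tppr,fhqc] add [duwvj] -> 12 lines: byc ujr butm yau fdpqu vznm duwvj cjt zxvnk ztmt iegv mob
Final line 11: iegv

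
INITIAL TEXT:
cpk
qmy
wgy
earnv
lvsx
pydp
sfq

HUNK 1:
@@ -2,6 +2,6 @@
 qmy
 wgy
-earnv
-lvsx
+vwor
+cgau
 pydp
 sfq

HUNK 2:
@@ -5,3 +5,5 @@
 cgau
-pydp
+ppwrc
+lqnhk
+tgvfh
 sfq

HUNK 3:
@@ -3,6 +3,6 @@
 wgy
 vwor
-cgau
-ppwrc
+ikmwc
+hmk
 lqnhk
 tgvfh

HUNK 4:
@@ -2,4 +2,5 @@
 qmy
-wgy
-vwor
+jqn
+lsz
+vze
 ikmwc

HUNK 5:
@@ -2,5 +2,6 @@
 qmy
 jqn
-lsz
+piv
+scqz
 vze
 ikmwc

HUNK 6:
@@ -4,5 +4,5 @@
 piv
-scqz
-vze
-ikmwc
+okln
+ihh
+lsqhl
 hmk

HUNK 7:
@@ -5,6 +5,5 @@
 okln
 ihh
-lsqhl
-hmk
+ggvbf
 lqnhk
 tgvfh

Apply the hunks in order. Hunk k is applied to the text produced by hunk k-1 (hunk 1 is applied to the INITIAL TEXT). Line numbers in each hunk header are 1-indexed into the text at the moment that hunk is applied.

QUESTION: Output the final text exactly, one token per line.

Hunk 1: at line 2 remove [earnv,lvsx] add [vwor,cgau] -> 7 lines: cpk qmy wgy vwor cgau pydp sfq
Hunk 2: at line 5 remove [pydp] add [ppwrc,lqnhk,tgvfh] -> 9 lines: cpk qmy wgy vwor cgau ppwrc lqnhk tgvfh sfq
Hunk 3: at line 3 remove [cgau,ppwrc] add [ikmwc,hmk] -> 9 lines: cpk qmy wgy vwor ikmwc hmk lqnhk tgvfh sfq
Hunk 4: at line 2 remove [wgy,vwor] add [jqn,lsz,vze] -> 10 lines: cpk qmy jqn lsz vze ikmwc hmk lqnhk tgvfh sfq
Hunk 5: at line 2 remove [lsz] add [piv,scqz] -> 11 lines: cpk qmy jqn piv scqz vze ikmwc hmk lqnhk tgvfh sfq
Hunk 6: at line 4 remove [scqz,vze,ikmwc] add [okln,ihh,lsqhl] -> 11 lines: cpk qmy jqn piv okln ihh lsqhl hmk lqnhk tgvfh sfq
Hunk 7: at line 5 remove [lsqhl,hmk] add [ggvbf] -> 10 lines: cpk qmy jqn piv okln ihh ggvbf lqnhk tgvfh sfq

Answer: cpk
qmy
jqn
piv
okln
ihh
ggvbf
lqnhk
tgvfh
sfq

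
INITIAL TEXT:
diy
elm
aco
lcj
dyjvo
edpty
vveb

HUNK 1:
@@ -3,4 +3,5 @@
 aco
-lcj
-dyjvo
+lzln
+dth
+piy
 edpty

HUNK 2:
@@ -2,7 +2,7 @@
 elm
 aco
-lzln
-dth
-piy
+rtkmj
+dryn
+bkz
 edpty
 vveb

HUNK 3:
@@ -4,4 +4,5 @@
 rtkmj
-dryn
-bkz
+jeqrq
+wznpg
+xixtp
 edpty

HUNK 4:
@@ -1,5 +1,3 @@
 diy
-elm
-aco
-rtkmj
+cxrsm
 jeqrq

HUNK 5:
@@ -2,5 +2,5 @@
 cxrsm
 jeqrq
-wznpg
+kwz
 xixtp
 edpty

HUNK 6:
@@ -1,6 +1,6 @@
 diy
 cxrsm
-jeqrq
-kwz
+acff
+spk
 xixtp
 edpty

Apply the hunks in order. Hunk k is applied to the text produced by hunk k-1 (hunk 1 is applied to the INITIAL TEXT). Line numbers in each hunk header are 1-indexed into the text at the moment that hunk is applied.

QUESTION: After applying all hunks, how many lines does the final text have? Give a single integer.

Answer: 7

Derivation:
Hunk 1: at line 3 remove [lcj,dyjvo] add [lzln,dth,piy] -> 8 lines: diy elm aco lzln dth piy edpty vveb
Hunk 2: at line 2 remove [lzln,dth,piy] add [rtkmj,dryn,bkz] -> 8 lines: diy elm aco rtkmj dryn bkz edpty vveb
Hunk 3: at line 4 remove [dryn,bkz] add [jeqrq,wznpg,xixtp] -> 9 lines: diy elm aco rtkmj jeqrq wznpg xixtp edpty vveb
Hunk 4: at line 1 remove [elm,aco,rtkmj] add [cxrsm] -> 7 lines: diy cxrsm jeqrq wznpg xixtp edpty vveb
Hunk 5: at line 2 remove [wznpg] add [kwz] -> 7 lines: diy cxrsm jeqrq kwz xixtp edpty vveb
Hunk 6: at line 1 remove [jeqrq,kwz] add [acff,spk] -> 7 lines: diy cxrsm acff spk xixtp edpty vveb
Final line count: 7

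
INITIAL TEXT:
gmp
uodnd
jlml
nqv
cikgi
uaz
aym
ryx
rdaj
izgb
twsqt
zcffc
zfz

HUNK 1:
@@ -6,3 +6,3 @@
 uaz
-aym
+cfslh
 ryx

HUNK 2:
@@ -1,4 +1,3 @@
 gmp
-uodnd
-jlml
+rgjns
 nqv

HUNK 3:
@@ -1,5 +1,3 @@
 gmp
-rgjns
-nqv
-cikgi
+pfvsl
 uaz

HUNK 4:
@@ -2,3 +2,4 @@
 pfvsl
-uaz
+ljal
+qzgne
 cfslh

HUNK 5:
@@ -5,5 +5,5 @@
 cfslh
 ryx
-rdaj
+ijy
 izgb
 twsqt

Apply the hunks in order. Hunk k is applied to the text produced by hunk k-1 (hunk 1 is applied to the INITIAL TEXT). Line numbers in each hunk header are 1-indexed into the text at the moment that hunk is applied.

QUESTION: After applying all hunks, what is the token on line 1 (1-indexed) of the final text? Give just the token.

Answer: gmp

Derivation:
Hunk 1: at line 6 remove [aym] add [cfslh] -> 13 lines: gmp uodnd jlml nqv cikgi uaz cfslh ryx rdaj izgb twsqt zcffc zfz
Hunk 2: at line 1 remove [uodnd,jlml] add [rgjns] -> 12 lines: gmp rgjns nqv cikgi uaz cfslh ryx rdaj izgb twsqt zcffc zfz
Hunk 3: at line 1 remove [rgjns,nqv,cikgi] add [pfvsl] -> 10 lines: gmp pfvsl uaz cfslh ryx rdaj izgb twsqt zcffc zfz
Hunk 4: at line 2 remove [uaz] add [ljal,qzgne] -> 11 lines: gmp pfvsl ljal qzgne cfslh ryx rdaj izgb twsqt zcffc zfz
Hunk 5: at line 5 remove [rdaj] add [ijy] -> 11 lines: gmp pfvsl ljal qzgne cfslh ryx ijy izgb twsqt zcffc zfz
Final line 1: gmp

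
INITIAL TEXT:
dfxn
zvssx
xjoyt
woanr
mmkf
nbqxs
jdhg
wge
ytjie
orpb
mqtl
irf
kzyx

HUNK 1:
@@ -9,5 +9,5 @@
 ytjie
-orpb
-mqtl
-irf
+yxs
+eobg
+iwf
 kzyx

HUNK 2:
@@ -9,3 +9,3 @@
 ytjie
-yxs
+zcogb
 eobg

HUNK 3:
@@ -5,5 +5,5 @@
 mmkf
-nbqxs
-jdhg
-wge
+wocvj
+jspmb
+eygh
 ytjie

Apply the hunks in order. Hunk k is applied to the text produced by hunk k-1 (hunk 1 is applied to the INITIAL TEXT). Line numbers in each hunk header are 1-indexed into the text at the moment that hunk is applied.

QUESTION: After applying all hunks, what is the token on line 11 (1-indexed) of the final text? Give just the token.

Answer: eobg

Derivation:
Hunk 1: at line 9 remove [orpb,mqtl,irf] add [yxs,eobg,iwf] -> 13 lines: dfxn zvssx xjoyt woanr mmkf nbqxs jdhg wge ytjie yxs eobg iwf kzyx
Hunk 2: at line 9 remove [yxs] add [zcogb] -> 13 lines: dfxn zvssx xjoyt woanr mmkf nbqxs jdhg wge ytjie zcogb eobg iwf kzyx
Hunk 3: at line 5 remove [nbqxs,jdhg,wge] add [wocvj,jspmb,eygh] -> 13 lines: dfxn zvssx xjoyt woanr mmkf wocvj jspmb eygh ytjie zcogb eobg iwf kzyx
Final line 11: eobg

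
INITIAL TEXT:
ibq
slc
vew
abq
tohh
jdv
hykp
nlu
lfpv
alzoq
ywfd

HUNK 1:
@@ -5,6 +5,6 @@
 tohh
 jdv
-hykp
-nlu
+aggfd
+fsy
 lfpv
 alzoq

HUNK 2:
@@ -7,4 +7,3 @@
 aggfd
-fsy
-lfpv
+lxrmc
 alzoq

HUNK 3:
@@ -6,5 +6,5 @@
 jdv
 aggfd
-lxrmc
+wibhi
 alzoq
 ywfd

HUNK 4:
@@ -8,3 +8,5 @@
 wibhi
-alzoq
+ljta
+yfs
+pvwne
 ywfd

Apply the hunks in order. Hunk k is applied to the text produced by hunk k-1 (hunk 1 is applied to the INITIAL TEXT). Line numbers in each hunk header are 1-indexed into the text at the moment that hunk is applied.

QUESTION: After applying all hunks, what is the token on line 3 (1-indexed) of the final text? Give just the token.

Hunk 1: at line 5 remove [hykp,nlu] add [aggfd,fsy] -> 11 lines: ibq slc vew abq tohh jdv aggfd fsy lfpv alzoq ywfd
Hunk 2: at line 7 remove [fsy,lfpv] add [lxrmc] -> 10 lines: ibq slc vew abq tohh jdv aggfd lxrmc alzoq ywfd
Hunk 3: at line 6 remove [lxrmc] add [wibhi] -> 10 lines: ibq slc vew abq tohh jdv aggfd wibhi alzoq ywfd
Hunk 4: at line 8 remove [alzoq] add [ljta,yfs,pvwne] -> 12 lines: ibq slc vew abq tohh jdv aggfd wibhi ljta yfs pvwne ywfd
Final line 3: vew

Answer: vew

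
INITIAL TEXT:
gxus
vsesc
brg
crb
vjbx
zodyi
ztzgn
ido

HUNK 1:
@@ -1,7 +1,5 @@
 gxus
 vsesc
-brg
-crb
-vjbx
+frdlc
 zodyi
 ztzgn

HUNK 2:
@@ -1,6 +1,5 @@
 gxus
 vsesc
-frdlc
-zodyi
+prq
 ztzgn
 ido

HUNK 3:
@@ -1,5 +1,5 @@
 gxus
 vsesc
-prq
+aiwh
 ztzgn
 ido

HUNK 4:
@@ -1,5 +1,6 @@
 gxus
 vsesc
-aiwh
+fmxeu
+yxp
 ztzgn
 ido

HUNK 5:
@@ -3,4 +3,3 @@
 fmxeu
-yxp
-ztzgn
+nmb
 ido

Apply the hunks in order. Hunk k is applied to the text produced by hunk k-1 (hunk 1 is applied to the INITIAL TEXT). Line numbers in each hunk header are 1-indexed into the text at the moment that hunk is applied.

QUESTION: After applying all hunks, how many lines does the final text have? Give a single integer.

Answer: 5

Derivation:
Hunk 1: at line 1 remove [brg,crb,vjbx] add [frdlc] -> 6 lines: gxus vsesc frdlc zodyi ztzgn ido
Hunk 2: at line 1 remove [frdlc,zodyi] add [prq] -> 5 lines: gxus vsesc prq ztzgn ido
Hunk 3: at line 1 remove [prq] add [aiwh] -> 5 lines: gxus vsesc aiwh ztzgn ido
Hunk 4: at line 1 remove [aiwh] add [fmxeu,yxp] -> 6 lines: gxus vsesc fmxeu yxp ztzgn ido
Hunk 5: at line 3 remove [yxp,ztzgn] add [nmb] -> 5 lines: gxus vsesc fmxeu nmb ido
Final line count: 5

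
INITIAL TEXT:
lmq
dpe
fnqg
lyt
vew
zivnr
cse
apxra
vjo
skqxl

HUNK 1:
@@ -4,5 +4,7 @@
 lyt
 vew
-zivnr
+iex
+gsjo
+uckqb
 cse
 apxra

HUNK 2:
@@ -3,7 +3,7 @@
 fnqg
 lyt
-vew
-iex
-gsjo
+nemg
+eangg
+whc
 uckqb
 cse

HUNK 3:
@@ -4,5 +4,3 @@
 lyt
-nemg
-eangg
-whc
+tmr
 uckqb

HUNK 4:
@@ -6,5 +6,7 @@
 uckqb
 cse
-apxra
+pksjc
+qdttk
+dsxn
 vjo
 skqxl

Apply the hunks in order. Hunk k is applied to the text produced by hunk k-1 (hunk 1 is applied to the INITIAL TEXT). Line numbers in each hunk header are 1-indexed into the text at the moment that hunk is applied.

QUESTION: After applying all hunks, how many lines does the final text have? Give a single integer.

Hunk 1: at line 4 remove [zivnr] add [iex,gsjo,uckqb] -> 12 lines: lmq dpe fnqg lyt vew iex gsjo uckqb cse apxra vjo skqxl
Hunk 2: at line 3 remove [vew,iex,gsjo] add [nemg,eangg,whc] -> 12 lines: lmq dpe fnqg lyt nemg eangg whc uckqb cse apxra vjo skqxl
Hunk 3: at line 4 remove [nemg,eangg,whc] add [tmr] -> 10 lines: lmq dpe fnqg lyt tmr uckqb cse apxra vjo skqxl
Hunk 4: at line 6 remove [apxra] add [pksjc,qdttk,dsxn] -> 12 lines: lmq dpe fnqg lyt tmr uckqb cse pksjc qdttk dsxn vjo skqxl
Final line count: 12

Answer: 12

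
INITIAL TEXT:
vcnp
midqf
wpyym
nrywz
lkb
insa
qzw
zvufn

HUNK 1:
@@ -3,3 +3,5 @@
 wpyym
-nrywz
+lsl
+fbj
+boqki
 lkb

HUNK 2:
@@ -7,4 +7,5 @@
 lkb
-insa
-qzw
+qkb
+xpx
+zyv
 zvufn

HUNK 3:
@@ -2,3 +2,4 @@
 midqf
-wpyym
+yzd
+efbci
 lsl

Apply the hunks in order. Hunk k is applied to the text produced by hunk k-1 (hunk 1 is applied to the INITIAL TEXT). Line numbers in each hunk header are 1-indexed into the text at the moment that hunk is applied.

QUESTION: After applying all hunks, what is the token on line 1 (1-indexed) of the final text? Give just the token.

Answer: vcnp

Derivation:
Hunk 1: at line 3 remove [nrywz] add [lsl,fbj,boqki] -> 10 lines: vcnp midqf wpyym lsl fbj boqki lkb insa qzw zvufn
Hunk 2: at line 7 remove [insa,qzw] add [qkb,xpx,zyv] -> 11 lines: vcnp midqf wpyym lsl fbj boqki lkb qkb xpx zyv zvufn
Hunk 3: at line 2 remove [wpyym] add [yzd,efbci] -> 12 lines: vcnp midqf yzd efbci lsl fbj boqki lkb qkb xpx zyv zvufn
Final line 1: vcnp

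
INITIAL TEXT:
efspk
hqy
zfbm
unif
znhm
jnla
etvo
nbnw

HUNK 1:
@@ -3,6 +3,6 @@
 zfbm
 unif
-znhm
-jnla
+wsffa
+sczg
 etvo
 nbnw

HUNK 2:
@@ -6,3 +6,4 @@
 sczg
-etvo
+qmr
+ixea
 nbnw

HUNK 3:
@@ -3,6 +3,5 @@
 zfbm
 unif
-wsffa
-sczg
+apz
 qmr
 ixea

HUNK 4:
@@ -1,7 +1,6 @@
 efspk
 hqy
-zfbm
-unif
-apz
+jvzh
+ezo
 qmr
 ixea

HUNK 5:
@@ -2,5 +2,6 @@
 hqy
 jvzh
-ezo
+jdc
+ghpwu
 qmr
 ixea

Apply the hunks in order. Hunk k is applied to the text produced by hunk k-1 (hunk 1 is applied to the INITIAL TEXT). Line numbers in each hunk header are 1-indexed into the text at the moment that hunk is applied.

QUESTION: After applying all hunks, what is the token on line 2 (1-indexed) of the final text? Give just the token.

Hunk 1: at line 3 remove [znhm,jnla] add [wsffa,sczg] -> 8 lines: efspk hqy zfbm unif wsffa sczg etvo nbnw
Hunk 2: at line 6 remove [etvo] add [qmr,ixea] -> 9 lines: efspk hqy zfbm unif wsffa sczg qmr ixea nbnw
Hunk 3: at line 3 remove [wsffa,sczg] add [apz] -> 8 lines: efspk hqy zfbm unif apz qmr ixea nbnw
Hunk 4: at line 1 remove [zfbm,unif,apz] add [jvzh,ezo] -> 7 lines: efspk hqy jvzh ezo qmr ixea nbnw
Hunk 5: at line 2 remove [ezo] add [jdc,ghpwu] -> 8 lines: efspk hqy jvzh jdc ghpwu qmr ixea nbnw
Final line 2: hqy

Answer: hqy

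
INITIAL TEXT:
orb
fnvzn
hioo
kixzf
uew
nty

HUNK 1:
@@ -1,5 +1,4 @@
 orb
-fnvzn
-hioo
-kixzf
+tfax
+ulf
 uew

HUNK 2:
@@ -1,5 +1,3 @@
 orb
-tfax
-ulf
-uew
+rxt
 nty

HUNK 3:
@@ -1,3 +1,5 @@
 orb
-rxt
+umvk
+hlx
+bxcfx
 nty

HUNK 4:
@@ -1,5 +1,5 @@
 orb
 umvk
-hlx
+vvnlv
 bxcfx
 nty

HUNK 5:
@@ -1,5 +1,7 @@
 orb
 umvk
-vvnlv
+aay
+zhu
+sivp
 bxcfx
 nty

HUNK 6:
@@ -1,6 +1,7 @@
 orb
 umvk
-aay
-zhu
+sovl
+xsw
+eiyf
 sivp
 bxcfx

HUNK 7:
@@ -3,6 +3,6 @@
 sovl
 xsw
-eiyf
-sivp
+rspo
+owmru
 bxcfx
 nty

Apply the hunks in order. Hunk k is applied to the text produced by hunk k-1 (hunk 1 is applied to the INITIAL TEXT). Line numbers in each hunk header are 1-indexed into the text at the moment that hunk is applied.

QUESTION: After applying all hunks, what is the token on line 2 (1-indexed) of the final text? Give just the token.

Answer: umvk

Derivation:
Hunk 1: at line 1 remove [fnvzn,hioo,kixzf] add [tfax,ulf] -> 5 lines: orb tfax ulf uew nty
Hunk 2: at line 1 remove [tfax,ulf,uew] add [rxt] -> 3 lines: orb rxt nty
Hunk 3: at line 1 remove [rxt] add [umvk,hlx,bxcfx] -> 5 lines: orb umvk hlx bxcfx nty
Hunk 4: at line 1 remove [hlx] add [vvnlv] -> 5 lines: orb umvk vvnlv bxcfx nty
Hunk 5: at line 1 remove [vvnlv] add [aay,zhu,sivp] -> 7 lines: orb umvk aay zhu sivp bxcfx nty
Hunk 6: at line 1 remove [aay,zhu] add [sovl,xsw,eiyf] -> 8 lines: orb umvk sovl xsw eiyf sivp bxcfx nty
Hunk 7: at line 3 remove [eiyf,sivp] add [rspo,owmru] -> 8 lines: orb umvk sovl xsw rspo owmru bxcfx nty
Final line 2: umvk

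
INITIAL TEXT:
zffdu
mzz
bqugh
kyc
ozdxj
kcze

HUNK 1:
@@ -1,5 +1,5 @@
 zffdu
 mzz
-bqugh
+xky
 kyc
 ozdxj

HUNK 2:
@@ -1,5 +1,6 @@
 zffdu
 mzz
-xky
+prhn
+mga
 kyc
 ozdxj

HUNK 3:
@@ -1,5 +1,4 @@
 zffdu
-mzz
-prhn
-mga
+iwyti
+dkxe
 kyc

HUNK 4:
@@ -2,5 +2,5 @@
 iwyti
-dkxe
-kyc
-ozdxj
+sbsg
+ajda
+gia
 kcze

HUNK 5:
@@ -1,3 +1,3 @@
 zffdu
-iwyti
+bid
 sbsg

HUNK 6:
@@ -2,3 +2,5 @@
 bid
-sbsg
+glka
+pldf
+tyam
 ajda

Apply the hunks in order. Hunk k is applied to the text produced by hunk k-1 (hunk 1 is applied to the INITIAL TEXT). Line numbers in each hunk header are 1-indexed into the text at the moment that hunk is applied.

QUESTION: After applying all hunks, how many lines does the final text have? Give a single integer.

Answer: 8

Derivation:
Hunk 1: at line 1 remove [bqugh] add [xky] -> 6 lines: zffdu mzz xky kyc ozdxj kcze
Hunk 2: at line 1 remove [xky] add [prhn,mga] -> 7 lines: zffdu mzz prhn mga kyc ozdxj kcze
Hunk 3: at line 1 remove [mzz,prhn,mga] add [iwyti,dkxe] -> 6 lines: zffdu iwyti dkxe kyc ozdxj kcze
Hunk 4: at line 2 remove [dkxe,kyc,ozdxj] add [sbsg,ajda,gia] -> 6 lines: zffdu iwyti sbsg ajda gia kcze
Hunk 5: at line 1 remove [iwyti] add [bid] -> 6 lines: zffdu bid sbsg ajda gia kcze
Hunk 6: at line 2 remove [sbsg] add [glka,pldf,tyam] -> 8 lines: zffdu bid glka pldf tyam ajda gia kcze
Final line count: 8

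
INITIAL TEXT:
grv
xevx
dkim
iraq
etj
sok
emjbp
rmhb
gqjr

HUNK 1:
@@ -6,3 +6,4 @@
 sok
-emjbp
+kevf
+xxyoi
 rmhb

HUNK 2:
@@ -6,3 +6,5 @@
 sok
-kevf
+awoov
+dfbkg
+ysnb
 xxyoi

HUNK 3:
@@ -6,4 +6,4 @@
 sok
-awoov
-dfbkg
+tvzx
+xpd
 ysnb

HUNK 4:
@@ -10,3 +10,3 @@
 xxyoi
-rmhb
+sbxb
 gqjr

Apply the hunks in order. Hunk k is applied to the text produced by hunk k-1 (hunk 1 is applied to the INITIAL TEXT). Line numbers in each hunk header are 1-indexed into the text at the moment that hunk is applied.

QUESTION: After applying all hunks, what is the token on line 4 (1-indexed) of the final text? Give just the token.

Answer: iraq

Derivation:
Hunk 1: at line 6 remove [emjbp] add [kevf,xxyoi] -> 10 lines: grv xevx dkim iraq etj sok kevf xxyoi rmhb gqjr
Hunk 2: at line 6 remove [kevf] add [awoov,dfbkg,ysnb] -> 12 lines: grv xevx dkim iraq etj sok awoov dfbkg ysnb xxyoi rmhb gqjr
Hunk 3: at line 6 remove [awoov,dfbkg] add [tvzx,xpd] -> 12 lines: grv xevx dkim iraq etj sok tvzx xpd ysnb xxyoi rmhb gqjr
Hunk 4: at line 10 remove [rmhb] add [sbxb] -> 12 lines: grv xevx dkim iraq etj sok tvzx xpd ysnb xxyoi sbxb gqjr
Final line 4: iraq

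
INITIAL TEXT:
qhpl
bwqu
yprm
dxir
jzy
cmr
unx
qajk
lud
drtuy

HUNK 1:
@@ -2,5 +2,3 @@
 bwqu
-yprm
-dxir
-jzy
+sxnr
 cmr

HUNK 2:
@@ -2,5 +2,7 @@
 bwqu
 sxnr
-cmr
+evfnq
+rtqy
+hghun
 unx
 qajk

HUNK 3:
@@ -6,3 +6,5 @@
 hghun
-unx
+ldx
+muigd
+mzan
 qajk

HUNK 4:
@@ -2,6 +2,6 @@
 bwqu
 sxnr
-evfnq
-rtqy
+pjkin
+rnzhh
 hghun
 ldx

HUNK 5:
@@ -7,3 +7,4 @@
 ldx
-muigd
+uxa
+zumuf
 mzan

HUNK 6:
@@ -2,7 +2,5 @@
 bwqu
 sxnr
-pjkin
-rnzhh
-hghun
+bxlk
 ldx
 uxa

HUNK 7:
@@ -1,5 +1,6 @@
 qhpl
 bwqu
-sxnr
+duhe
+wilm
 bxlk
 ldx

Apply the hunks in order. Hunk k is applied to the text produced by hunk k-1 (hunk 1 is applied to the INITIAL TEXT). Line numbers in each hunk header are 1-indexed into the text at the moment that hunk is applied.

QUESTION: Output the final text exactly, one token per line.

Answer: qhpl
bwqu
duhe
wilm
bxlk
ldx
uxa
zumuf
mzan
qajk
lud
drtuy

Derivation:
Hunk 1: at line 2 remove [yprm,dxir,jzy] add [sxnr] -> 8 lines: qhpl bwqu sxnr cmr unx qajk lud drtuy
Hunk 2: at line 2 remove [cmr] add [evfnq,rtqy,hghun] -> 10 lines: qhpl bwqu sxnr evfnq rtqy hghun unx qajk lud drtuy
Hunk 3: at line 6 remove [unx] add [ldx,muigd,mzan] -> 12 lines: qhpl bwqu sxnr evfnq rtqy hghun ldx muigd mzan qajk lud drtuy
Hunk 4: at line 2 remove [evfnq,rtqy] add [pjkin,rnzhh] -> 12 lines: qhpl bwqu sxnr pjkin rnzhh hghun ldx muigd mzan qajk lud drtuy
Hunk 5: at line 7 remove [muigd] add [uxa,zumuf] -> 13 lines: qhpl bwqu sxnr pjkin rnzhh hghun ldx uxa zumuf mzan qajk lud drtuy
Hunk 6: at line 2 remove [pjkin,rnzhh,hghun] add [bxlk] -> 11 lines: qhpl bwqu sxnr bxlk ldx uxa zumuf mzan qajk lud drtuy
Hunk 7: at line 1 remove [sxnr] add [duhe,wilm] -> 12 lines: qhpl bwqu duhe wilm bxlk ldx uxa zumuf mzan qajk lud drtuy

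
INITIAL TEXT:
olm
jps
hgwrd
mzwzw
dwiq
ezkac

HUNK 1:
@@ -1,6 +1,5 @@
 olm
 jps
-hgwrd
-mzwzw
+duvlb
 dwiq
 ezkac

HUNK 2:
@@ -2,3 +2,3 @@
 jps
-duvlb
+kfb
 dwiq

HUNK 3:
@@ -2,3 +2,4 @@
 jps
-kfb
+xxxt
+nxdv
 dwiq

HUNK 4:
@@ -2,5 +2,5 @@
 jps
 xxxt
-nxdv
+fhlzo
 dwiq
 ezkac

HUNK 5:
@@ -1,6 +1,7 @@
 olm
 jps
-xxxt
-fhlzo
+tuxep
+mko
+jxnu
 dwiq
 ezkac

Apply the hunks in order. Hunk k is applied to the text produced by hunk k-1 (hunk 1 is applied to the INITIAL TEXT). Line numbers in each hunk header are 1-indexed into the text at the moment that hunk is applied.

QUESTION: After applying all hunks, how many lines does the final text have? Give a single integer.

Hunk 1: at line 1 remove [hgwrd,mzwzw] add [duvlb] -> 5 lines: olm jps duvlb dwiq ezkac
Hunk 2: at line 2 remove [duvlb] add [kfb] -> 5 lines: olm jps kfb dwiq ezkac
Hunk 3: at line 2 remove [kfb] add [xxxt,nxdv] -> 6 lines: olm jps xxxt nxdv dwiq ezkac
Hunk 4: at line 2 remove [nxdv] add [fhlzo] -> 6 lines: olm jps xxxt fhlzo dwiq ezkac
Hunk 5: at line 1 remove [xxxt,fhlzo] add [tuxep,mko,jxnu] -> 7 lines: olm jps tuxep mko jxnu dwiq ezkac
Final line count: 7

Answer: 7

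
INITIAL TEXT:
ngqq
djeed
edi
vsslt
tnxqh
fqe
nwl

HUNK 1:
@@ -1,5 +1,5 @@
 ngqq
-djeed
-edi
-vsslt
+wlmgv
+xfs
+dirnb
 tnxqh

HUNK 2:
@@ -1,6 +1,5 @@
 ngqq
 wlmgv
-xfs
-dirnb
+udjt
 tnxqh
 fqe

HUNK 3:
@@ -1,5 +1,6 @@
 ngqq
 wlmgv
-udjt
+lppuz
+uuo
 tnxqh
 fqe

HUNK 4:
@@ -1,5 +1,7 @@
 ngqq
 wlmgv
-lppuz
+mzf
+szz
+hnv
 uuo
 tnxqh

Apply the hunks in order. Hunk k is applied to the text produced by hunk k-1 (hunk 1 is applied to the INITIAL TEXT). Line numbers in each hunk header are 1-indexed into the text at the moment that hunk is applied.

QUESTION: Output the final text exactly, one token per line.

Hunk 1: at line 1 remove [djeed,edi,vsslt] add [wlmgv,xfs,dirnb] -> 7 lines: ngqq wlmgv xfs dirnb tnxqh fqe nwl
Hunk 2: at line 1 remove [xfs,dirnb] add [udjt] -> 6 lines: ngqq wlmgv udjt tnxqh fqe nwl
Hunk 3: at line 1 remove [udjt] add [lppuz,uuo] -> 7 lines: ngqq wlmgv lppuz uuo tnxqh fqe nwl
Hunk 4: at line 1 remove [lppuz] add [mzf,szz,hnv] -> 9 lines: ngqq wlmgv mzf szz hnv uuo tnxqh fqe nwl

Answer: ngqq
wlmgv
mzf
szz
hnv
uuo
tnxqh
fqe
nwl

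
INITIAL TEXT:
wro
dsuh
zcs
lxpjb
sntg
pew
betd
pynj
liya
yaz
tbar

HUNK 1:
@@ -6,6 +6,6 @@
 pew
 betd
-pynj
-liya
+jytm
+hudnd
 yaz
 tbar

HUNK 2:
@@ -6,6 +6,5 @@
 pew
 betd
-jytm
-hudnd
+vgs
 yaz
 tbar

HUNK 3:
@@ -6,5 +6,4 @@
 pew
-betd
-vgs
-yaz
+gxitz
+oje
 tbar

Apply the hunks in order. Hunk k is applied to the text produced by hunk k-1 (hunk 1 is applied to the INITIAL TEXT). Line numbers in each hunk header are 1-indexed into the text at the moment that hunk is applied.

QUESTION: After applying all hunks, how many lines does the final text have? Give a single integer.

Hunk 1: at line 6 remove [pynj,liya] add [jytm,hudnd] -> 11 lines: wro dsuh zcs lxpjb sntg pew betd jytm hudnd yaz tbar
Hunk 2: at line 6 remove [jytm,hudnd] add [vgs] -> 10 lines: wro dsuh zcs lxpjb sntg pew betd vgs yaz tbar
Hunk 3: at line 6 remove [betd,vgs,yaz] add [gxitz,oje] -> 9 lines: wro dsuh zcs lxpjb sntg pew gxitz oje tbar
Final line count: 9

Answer: 9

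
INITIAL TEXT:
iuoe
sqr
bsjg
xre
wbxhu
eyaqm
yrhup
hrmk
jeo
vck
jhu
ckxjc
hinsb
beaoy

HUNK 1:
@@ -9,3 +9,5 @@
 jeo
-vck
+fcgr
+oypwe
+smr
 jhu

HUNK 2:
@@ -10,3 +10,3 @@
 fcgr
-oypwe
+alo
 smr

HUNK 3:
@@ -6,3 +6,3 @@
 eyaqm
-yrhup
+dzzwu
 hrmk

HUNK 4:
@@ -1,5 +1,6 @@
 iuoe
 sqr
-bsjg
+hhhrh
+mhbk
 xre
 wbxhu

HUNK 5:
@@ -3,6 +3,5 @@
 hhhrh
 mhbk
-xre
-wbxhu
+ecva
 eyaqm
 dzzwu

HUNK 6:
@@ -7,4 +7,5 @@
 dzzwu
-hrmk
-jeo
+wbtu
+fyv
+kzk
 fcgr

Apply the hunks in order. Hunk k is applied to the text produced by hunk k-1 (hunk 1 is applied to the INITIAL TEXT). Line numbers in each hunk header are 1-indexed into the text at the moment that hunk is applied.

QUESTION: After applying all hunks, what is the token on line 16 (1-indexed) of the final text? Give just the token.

Answer: hinsb

Derivation:
Hunk 1: at line 9 remove [vck] add [fcgr,oypwe,smr] -> 16 lines: iuoe sqr bsjg xre wbxhu eyaqm yrhup hrmk jeo fcgr oypwe smr jhu ckxjc hinsb beaoy
Hunk 2: at line 10 remove [oypwe] add [alo] -> 16 lines: iuoe sqr bsjg xre wbxhu eyaqm yrhup hrmk jeo fcgr alo smr jhu ckxjc hinsb beaoy
Hunk 3: at line 6 remove [yrhup] add [dzzwu] -> 16 lines: iuoe sqr bsjg xre wbxhu eyaqm dzzwu hrmk jeo fcgr alo smr jhu ckxjc hinsb beaoy
Hunk 4: at line 1 remove [bsjg] add [hhhrh,mhbk] -> 17 lines: iuoe sqr hhhrh mhbk xre wbxhu eyaqm dzzwu hrmk jeo fcgr alo smr jhu ckxjc hinsb beaoy
Hunk 5: at line 3 remove [xre,wbxhu] add [ecva] -> 16 lines: iuoe sqr hhhrh mhbk ecva eyaqm dzzwu hrmk jeo fcgr alo smr jhu ckxjc hinsb beaoy
Hunk 6: at line 7 remove [hrmk,jeo] add [wbtu,fyv,kzk] -> 17 lines: iuoe sqr hhhrh mhbk ecva eyaqm dzzwu wbtu fyv kzk fcgr alo smr jhu ckxjc hinsb beaoy
Final line 16: hinsb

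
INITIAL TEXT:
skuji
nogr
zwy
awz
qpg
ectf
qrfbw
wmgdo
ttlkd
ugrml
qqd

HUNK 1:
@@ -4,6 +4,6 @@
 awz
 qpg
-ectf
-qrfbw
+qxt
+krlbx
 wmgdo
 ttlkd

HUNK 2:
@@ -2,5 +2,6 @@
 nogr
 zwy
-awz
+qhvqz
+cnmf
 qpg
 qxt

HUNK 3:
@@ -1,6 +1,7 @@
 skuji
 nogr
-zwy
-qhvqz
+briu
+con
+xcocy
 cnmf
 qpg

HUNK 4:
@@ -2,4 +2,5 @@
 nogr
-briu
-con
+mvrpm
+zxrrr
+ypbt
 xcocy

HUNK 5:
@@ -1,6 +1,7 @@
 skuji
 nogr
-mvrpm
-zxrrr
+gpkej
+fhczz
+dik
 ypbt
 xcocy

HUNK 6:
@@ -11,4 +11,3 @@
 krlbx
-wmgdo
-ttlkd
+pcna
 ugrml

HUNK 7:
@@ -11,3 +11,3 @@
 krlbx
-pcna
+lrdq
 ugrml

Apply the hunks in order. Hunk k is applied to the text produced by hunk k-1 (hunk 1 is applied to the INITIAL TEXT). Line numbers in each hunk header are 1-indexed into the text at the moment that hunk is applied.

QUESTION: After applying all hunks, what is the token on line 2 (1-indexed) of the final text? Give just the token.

Answer: nogr

Derivation:
Hunk 1: at line 4 remove [ectf,qrfbw] add [qxt,krlbx] -> 11 lines: skuji nogr zwy awz qpg qxt krlbx wmgdo ttlkd ugrml qqd
Hunk 2: at line 2 remove [awz] add [qhvqz,cnmf] -> 12 lines: skuji nogr zwy qhvqz cnmf qpg qxt krlbx wmgdo ttlkd ugrml qqd
Hunk 3: at line 1 remove [zwy,qhvqz] add [briu,con,xcocy] -> 13 lines: skuji nogr briu con xcocy cnmf qpg qxt krlbx wmgdo ttlkd ugrml qqd
Hunk 4: at line 2 remove [briu,con] add [mvrpm,zxrrr,ypbt] -> 14 lines: skuji nogr mvrpm zxrrr ypbt xcocy cnmf qpg qxt krlbx wmgdo ttlkd ugrml qqd
Hunk 5: at line 1 remove [mvrpm,zxrrr] add [gpkej,fhczz,dik] -> 15 lines: skuji nogr gpkej fhczz dik ypbt xcocy cnmf qpg qxt krlbx wmgdo ttlkd ugrml qqd
Hunk 6: at line 11 remove [wmgdo,ttlkd] add [pcna] -> 14 lines: skuji nogr gpkej fhczz dik ypbt xcocy cnmf qpg qxt krlbx pcna ugrml qqd
Hunk 7: at line 11 remove [pcna] add [lrdq] -> 14 lines: skuji nogr gpkej fhczz dik ypbt xcocy cnmf qpg qxt krlbx lrdq ugrml qqd
Final line 2: nogr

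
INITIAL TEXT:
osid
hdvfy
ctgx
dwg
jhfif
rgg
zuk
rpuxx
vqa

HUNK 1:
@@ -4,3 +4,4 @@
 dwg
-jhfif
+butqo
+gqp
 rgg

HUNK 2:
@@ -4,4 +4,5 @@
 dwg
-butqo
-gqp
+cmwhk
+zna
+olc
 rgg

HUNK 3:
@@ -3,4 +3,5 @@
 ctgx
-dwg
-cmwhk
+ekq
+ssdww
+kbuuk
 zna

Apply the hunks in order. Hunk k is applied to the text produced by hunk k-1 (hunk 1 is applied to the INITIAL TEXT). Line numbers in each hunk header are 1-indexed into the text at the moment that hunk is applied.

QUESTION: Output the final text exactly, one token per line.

Hunk 1: at line 4 remove [jhfif] add [butqo,gqp] -> 10 lines: osid hdvfy ctgx dwg butqo gqp rgg zuk rpuxx vqa
Hunk 2: at line 4 remove [butqo,gqp] add [cmwhk,zna,olc] -> 11 lines: osid hdvfy ctgx dwg cmwhk zna olc rgg zuk rpuxx vqa
Hunk 3: at line 3 remove [dwg,cmwhk] add [ekq,ssdww,kbuuk] -> 12 lines: osid hdvfy ctgx ekq ssdww kbuuk zna olc rgg zuk rpuxx vqa

Answer: osid
hdvfy
ctgx
ekq
ssdww
kbuuk
zna
olc
rgg
zuk
rpuxx
vqa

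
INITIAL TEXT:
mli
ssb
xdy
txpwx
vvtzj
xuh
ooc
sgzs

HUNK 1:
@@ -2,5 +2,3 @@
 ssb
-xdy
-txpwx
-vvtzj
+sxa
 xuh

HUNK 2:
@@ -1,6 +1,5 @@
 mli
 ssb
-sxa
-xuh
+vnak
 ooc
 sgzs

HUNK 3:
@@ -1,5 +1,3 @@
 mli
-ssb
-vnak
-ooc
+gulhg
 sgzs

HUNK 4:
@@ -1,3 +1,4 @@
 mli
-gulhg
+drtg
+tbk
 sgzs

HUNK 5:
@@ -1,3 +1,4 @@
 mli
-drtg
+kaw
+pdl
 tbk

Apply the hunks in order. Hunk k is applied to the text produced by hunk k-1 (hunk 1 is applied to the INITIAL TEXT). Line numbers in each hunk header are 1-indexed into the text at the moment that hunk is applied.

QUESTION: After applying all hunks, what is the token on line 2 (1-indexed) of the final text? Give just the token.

Answer: kaw

Derivation:
Hunk 1: at line 2 remove [xdy,txpwx,vvtzj] add [sxa] -> 6 lines: mli ssb sxa xuh ooc sgzs
Hunk 2: at line 1 remove [sxa,xuh] add [vnak] -> 5 lines: mli ssb vnak ooc sgzs
Hunk 3: at line 1 remove [ssb,vnak,ooc] add [gulhg] -> 3 lines: mli gulhg sgzs
Hunk 4: at line 1 remove [gulhg] add [drtg,tbk] -> 4 lines: mli drtg tbk sgzs
Hunk 5: at line 1 remove [drtg] add [kaw,pdl] -> 5 lines: mli kaw pdl tbk sgzs
Final line 2: kaw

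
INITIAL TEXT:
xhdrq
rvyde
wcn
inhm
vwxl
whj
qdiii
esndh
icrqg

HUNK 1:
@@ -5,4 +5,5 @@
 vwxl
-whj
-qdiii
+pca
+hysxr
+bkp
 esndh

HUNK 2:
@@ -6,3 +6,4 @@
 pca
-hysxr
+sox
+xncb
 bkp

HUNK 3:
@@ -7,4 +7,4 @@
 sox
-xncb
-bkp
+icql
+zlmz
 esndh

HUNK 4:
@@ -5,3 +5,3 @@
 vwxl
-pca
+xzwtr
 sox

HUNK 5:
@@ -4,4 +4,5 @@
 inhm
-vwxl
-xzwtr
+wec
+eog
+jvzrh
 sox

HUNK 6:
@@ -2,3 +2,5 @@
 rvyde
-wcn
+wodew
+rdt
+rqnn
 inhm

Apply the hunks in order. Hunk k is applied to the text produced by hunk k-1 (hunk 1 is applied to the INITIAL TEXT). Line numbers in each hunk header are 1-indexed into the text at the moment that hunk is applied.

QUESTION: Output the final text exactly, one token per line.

Answer: xhdrq
rvyde
wodew
rdt
rqnn
inhm
wec
eog
jvzrh
sox
icql
zlmz
esndh
icrqg

Derivation:
Hunk 1: at line 5 remove [whj,qdiii] add [pca,hysxr,bkp] -> 10 lines: xhdrq rvyde wcn inhm vwxl pca hysxr bkp esndh icrqg
Hunk 2: at line 6 remove [hysxr] add [sox,xncb] -> 11 lines: xhdrq rvyde wcn inhm vwxl pca sox xncb bkp esndh icrqg
Hunk 3: at line 7 remove [xncb,bkp] add [icql,zlmz] -> 11 lines: xhdrq rvyde wcn inhm vwxl pca sox icql zlmz esndh icrqg
Hunk 4: at line 5 remove [pca] add [xzwtr] -> 11 lines: xhdrq rvyde wcn inhm vwxl xzwtr sox icql zlmz esndh icrqg
Hunk 5: at line 4 remove [vwxl,xzwtr] add [wec,eog,jvzrh] -> 12 lines: xhdrq rvyde wcn inhm wec eog jvzrh sox icql zlmz esndh icrqg
Hunk 6: at line 2 remove [wcn] add [wodew,rdt,rqnn] -> 14 lines: xhdrq rvyde wodew rdt rqnn inhm wec eog jvzrh sox icql zlmz esndh icrqg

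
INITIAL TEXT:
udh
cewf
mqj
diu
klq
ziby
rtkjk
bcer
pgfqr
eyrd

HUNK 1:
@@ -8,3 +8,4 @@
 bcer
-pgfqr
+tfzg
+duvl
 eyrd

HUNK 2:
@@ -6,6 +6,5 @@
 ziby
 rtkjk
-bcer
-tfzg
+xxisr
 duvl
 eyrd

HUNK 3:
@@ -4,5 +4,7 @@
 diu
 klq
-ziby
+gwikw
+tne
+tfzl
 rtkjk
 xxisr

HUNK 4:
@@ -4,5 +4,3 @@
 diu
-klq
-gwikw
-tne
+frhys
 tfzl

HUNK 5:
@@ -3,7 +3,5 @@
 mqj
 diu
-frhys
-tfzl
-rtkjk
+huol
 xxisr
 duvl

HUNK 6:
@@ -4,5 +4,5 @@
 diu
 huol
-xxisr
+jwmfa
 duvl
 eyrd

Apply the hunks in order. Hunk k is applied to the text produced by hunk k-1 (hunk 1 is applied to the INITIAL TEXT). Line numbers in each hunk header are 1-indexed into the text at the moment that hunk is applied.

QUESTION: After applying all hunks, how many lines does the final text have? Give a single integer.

Answer: 8

Derivation:
Hunk 1: at line 8 remove [pgfqr] add [tfzg,duvl] -> 11 lines: udh cewf mqj diu klq ziby rtkjk bcer tfzg duvl eyrd
Hunk 2: at line 6 remove [bcer,tfzg] add [xxisr] -> 10 lines: udh cewf mqj diu klq ziby rtkjk xxisr duvl eyrd
Hunk 3: at line 4 remove [ziby] add [gwikw,tne,tfzl] -> 12 lines: udh cewf mqj diu klq gwikw tne tfzl rtkjk xxisr duvl eyrd
Hunk 4: at line 4 remove [klq,gwikw,tne] add [frhys] -> 10 lines: udh cewf mqj diu frhys tfzl rtkjk xxisr duvl eyrd
Hunk 5: at line 3 remove [frhys,tfzl,rtkjk] add [huol] -> 8 lines: udh cewf mqj diu huol xxisr duvl eyrd
Hunk 6: at line 4 remove [xxisr] add [jwmfa] -> 8 lines: udh cewf mqj diu huol jwmfa duvl eyrd
Final line count: 8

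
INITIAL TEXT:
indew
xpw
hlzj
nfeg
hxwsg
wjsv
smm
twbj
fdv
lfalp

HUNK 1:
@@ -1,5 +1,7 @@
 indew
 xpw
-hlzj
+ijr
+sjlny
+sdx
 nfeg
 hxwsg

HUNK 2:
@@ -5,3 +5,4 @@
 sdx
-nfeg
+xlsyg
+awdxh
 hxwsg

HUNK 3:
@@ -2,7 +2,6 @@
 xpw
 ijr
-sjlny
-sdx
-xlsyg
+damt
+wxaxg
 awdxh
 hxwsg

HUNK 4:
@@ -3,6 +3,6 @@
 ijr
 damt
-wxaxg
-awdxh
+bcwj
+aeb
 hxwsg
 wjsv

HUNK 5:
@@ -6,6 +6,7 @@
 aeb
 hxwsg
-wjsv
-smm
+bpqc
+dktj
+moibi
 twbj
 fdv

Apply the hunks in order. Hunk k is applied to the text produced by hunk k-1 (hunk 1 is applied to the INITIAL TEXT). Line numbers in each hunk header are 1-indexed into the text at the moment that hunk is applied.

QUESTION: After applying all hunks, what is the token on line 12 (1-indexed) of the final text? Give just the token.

Answer: fdv

Derivation:
Hunk 1: at line 1 remove [hlzj] add [ijr,sjlny,sdx] -> 12 lines: indew xpw ijr sjlny sdx nfeg hxwsg wjsv smm twbj fdv lfalp
Hunk 2: at line 5 remove [nfeg] add [xlsyg,awdxh] -> 13 lines: indew xpw ijr sjlny sdx xlsyg awdxh hxwsg wjsv smm twbj fdv lfalp
Hunk 3: at line 2 remove [sjlny,sdx,xlsyg] add [damt,wxaxg] -> 12 lines: indew xpw ijr damt wxaxg awdxh hxwsg wjsv smm twbj fdv lfalp
Hunk 4: at line 3 remove [wxaxg,awdxh] add [bcwj,aeb] -> 12 lines: indew xpw ijr damt bcwj aeb hxwsg wjsv smm twbj fdv lfalp
Hunk 5: at line 6 remove [wjsv,smm] add [bpqc,dktj,moibi] -> 13 lines: indew xpw ijr damt bcwj aeb hxwsg bpqc dktj moibi twbj fdv lfalp
Final line 12: fdv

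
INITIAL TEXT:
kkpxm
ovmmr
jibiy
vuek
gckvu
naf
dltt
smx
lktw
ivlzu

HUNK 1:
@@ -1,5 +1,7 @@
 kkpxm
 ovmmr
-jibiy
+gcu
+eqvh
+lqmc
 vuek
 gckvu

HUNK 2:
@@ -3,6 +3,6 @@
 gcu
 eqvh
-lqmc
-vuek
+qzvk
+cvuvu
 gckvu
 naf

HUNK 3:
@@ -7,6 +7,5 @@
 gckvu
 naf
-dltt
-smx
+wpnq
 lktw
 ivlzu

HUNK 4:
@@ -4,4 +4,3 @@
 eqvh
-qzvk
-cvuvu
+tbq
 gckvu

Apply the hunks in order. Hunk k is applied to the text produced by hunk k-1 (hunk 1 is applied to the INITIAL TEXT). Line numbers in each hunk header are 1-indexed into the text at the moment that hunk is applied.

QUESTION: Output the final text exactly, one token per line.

Answer: kkpxm
ovmmr
gcu
eqvh
tbq
gckvu
naf
wpnq
lktw
ivlzu

Derivation:
Hunk 1: at line 1 remove [jibiy] add [gcu,eqvh,lqmc] -> 12 lines: kkpxm ovmmr gcu eqvh lqmc vuek gckvu naf dltt smx lktw ivlzu
Hunk 2: at line 3 remove [lqmc,vuek] add [qzvk,cvuvu] -> 12 lines: kkpxm ovmmr gcu eqvh qzvk cvuvu gckvu naf dltt smx lktw ivlzu
Hunk 3: at line 7 remove [dltt,smx] add [wpnq] -> 11 lines: kkpxm ovmmr gcu eqvh qzvk cvuvu gckvu naf wpnq lktw ivlzu
Hunk 4: at line 4 remove [qzvk,cvuvu] add [tbq] -> 10 lines: kkpxm ovmmr gcu eqvh tbq gckvu naf wpnq lktw ivlzu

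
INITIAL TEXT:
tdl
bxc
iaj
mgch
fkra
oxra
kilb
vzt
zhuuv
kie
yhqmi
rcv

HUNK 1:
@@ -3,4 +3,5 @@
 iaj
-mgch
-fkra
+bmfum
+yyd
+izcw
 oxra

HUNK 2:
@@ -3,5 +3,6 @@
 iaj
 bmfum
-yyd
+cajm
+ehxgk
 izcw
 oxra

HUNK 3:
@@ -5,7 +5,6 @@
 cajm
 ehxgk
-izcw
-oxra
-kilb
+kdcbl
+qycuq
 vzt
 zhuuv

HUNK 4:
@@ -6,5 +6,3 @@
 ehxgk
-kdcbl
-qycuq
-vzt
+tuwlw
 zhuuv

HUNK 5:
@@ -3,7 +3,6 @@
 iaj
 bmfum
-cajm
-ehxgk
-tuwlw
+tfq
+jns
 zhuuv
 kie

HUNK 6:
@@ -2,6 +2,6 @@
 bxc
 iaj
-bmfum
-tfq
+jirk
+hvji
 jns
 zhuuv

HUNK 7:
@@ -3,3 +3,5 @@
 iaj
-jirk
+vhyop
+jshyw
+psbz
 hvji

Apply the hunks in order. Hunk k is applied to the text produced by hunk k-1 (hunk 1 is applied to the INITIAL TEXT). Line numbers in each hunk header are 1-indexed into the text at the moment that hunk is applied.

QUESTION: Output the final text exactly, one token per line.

Hunk 1: at line 3 remove [mgch,fkra] add [bmfum,yyd,izcw] -> 13 lines: tdl bxc iaj bmfum yyd izcw oxra kilb vzt zhuuv kie yhqmi rcv
Hunk 2: at line 3 remove [yyd] add [cajm,ehxgk] -> 14 lines: tdl bxc iaj bmfum cajm ehxgk izcw oxra kilb vzt zhuuv kie yhqmi rcv
Hunk 3: at line 5 remove [izcw,oxra,kilb] add [kdcbl,qycuq] -> 13 lines: tdl bxc iaj bmfum cajm ehxgk kdcbl qycuq vzt zhuuv kie yhqmi rcv
Hunk 4: at line 6 remove [kdcbl,qycuq,vzt] add [tuwlw] -> 11 lines: tdl bxc iaj bmfum cajm ehxgk tuwlw zhuuv kie yhqmi rcv
Hunk 5: at line 3 remove [cajm,ehxgk,tuwlw] add [tfq,jns] -> 10 lines: tdl bxc iaj bmfum tfq jns zhuuv kie yhqmi rcv
Hunk 6: at line 2 remove [bmfum,tfq] add [jirk,hvji] -> 10 lines: tdl bxc iaj jirk hvji jns zhuuv kie yhqmi rcv
Hunk 7: at line 3 remove [jirk] add [vhyop,jshyw,psbz] -> 12 lines: tdl bxc iaj vhyop jshyw psbz hvji jns zhuuv kie yhqmi rcv

Answer: tdl
bxc
iaj
vhyop
jshyw
psbz
hvji
jns
zhuuv
kie
yhqmi
rcv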